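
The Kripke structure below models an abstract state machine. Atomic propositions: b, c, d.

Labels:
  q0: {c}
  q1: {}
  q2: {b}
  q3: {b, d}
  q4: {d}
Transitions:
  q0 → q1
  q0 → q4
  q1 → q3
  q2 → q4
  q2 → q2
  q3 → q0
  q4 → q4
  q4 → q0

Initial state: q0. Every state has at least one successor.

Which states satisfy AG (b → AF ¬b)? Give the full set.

States satisfying b → AF ¬b: {q0, q1, q3, q4}.
States satisfying AG (b → AF ¬b): {q0, q1, q3, q4}.

{q0, q1, q3, q4}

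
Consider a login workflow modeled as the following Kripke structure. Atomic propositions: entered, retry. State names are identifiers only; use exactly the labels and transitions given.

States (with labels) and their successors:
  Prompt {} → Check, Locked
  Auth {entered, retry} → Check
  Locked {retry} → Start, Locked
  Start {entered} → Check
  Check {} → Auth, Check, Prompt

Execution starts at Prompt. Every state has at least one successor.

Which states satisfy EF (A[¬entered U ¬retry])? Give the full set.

{Prompt, Auth, Locked, Start, Check}

States satisfying A[¬entered U ¬retry]: {Prompt, Start, Check}.
States satisfying EF (A[¬entered U ¬retry]): {Prompt, Auth, Locked, Start, Check}.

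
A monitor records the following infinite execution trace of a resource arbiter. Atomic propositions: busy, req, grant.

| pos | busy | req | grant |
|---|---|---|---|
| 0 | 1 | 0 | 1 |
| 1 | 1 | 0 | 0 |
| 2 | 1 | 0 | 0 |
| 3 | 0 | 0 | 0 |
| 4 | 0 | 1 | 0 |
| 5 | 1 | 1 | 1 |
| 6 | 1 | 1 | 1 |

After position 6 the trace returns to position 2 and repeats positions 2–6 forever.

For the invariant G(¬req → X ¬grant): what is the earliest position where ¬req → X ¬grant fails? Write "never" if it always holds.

never

¬req → X ¬grant holds at every position 0..6, and those are all the positions the trace ever visits, so the invariant G(¬req → X ¬grant) is never violated.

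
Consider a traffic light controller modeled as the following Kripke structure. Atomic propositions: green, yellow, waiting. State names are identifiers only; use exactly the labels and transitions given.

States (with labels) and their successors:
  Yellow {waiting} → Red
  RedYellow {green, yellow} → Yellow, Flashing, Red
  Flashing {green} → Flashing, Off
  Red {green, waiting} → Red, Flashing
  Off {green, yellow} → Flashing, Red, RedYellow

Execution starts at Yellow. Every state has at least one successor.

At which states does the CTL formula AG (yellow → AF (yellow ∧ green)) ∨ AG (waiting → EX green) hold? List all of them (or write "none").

States satisfying yellow → AF (yellow ∧ green): {Yellow, RedYellow, Flashing, Red, Off}.
States satisfying AG (yellow → AF (yellow ∧ green)): {Yellow, RedYellow, Flashing, Red, Off}.
States satisfying waiting → EX green: {Yellow, RedYellow, Flashing, Red, Off}.
States satisfying AG (waiting → EX green): {Yellow, RedYellow, Flashing, Red, Off}.
States satisfying AG (yellow → AF (yellow ∧ green)) ∨ AG (waiting → EX green): {Yellow, RedYellow, Flashing, Red, Off}.

{Yellow, RedYellow, Flashing, Red, Off}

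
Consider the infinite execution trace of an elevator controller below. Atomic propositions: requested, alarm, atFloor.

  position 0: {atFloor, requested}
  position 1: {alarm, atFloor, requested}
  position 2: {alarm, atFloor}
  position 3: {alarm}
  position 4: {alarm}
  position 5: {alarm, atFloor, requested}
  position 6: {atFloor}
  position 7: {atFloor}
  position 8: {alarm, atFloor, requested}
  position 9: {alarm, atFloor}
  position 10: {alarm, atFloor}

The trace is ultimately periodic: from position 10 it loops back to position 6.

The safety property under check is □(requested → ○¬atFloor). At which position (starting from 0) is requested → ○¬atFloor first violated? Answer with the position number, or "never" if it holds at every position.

0

At position 0 the labels are {atFloor, requested} and the next position 1 has {alarm, atFloor, requested}, so requested → ○¬atFloor is false there. This is the first violation.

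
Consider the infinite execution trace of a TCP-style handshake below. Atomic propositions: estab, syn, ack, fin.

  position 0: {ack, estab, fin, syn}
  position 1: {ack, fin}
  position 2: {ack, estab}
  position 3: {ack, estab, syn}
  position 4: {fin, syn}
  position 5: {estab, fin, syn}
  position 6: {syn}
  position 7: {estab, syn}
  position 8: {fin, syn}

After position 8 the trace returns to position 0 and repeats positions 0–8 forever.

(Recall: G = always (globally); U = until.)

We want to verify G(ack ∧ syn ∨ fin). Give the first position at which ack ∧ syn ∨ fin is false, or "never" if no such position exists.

Check ack ∧ syn ∨ fin at each position in order: 0 ✓, 1 ✓.
At position 2 the labels are {ack, estab}, so ack ∧ syn ∨ fin is false there. This is the first violation.

2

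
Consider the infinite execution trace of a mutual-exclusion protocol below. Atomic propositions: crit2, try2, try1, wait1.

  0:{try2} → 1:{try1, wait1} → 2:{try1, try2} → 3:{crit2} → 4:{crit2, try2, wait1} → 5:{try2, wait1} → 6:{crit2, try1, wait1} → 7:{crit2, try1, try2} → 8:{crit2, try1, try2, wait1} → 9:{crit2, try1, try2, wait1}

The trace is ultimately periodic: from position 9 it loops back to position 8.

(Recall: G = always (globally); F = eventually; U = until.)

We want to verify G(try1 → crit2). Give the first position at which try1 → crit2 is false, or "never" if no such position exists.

Check try1 → crit2 at each position in order: 0 ✓.
At position 1 the labels are {try1, wait1}, so try1 → crit2 is false there. This is the first violation.

1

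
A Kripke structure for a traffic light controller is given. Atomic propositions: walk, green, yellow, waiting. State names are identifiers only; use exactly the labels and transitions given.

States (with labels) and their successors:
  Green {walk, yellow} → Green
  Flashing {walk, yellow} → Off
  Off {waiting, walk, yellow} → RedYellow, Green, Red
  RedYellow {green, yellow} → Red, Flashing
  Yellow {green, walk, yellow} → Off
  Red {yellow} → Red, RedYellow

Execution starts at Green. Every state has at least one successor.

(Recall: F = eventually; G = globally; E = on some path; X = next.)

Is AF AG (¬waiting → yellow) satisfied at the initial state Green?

States satisfying AG (¬waiting → yellow): {Green, Flashing, Off, RedYellow, Yellow, Red}.
States satisfying AF AG (¬waiting → yellow): {Green, Flashing, Off, RedYellow, Yellow, Red}.
Green ∈ Sat(AF AG (¬waiting → yellow)).

Holds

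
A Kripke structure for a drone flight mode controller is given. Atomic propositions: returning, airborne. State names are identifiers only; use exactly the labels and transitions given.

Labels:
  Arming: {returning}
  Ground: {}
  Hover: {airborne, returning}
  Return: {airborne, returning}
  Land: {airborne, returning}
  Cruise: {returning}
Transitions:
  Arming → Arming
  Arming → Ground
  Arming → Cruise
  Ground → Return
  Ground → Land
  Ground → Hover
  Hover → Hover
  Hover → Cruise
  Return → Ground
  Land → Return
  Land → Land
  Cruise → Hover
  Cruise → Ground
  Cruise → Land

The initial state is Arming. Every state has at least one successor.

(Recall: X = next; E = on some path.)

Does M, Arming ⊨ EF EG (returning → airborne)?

States satisfying EG (returning → airborne): {Ground, Hover, Return, Land}.
States satisfying EF EG (returning → airborne): {Arming, Ground, Hover, Return, Land, Cruise}.
Some path from Arming reaches a state where EG (returning → airborne) holds.
Arming ∈ Sat(EF EG (returning → airborne)).

Yes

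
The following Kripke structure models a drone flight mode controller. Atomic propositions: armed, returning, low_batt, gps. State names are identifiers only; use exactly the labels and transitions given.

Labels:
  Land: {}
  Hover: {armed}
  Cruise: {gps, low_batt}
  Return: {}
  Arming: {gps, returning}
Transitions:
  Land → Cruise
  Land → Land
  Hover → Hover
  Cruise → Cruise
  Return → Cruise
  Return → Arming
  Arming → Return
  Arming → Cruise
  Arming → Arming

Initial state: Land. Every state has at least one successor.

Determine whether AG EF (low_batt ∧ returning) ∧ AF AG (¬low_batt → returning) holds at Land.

States satisfying EF (low_batt ∧ returning): ∅.
States satisfying AG EF (low_batt ∧ returning): ∅.
States satisfying AG (¬low_batt → returning): {Cruise}.
States satisfying AF AG (¬low_batt → returning): {Cruise}.
States satisfying AG EF (low_batt ∧ returning) ∧ AF AG (¬low_batt → returning): ∅.
Land ∉ Sat(AG EF (low_batt ∧ returning) ∧ AF AG (¬low_batt → returning)).

Violated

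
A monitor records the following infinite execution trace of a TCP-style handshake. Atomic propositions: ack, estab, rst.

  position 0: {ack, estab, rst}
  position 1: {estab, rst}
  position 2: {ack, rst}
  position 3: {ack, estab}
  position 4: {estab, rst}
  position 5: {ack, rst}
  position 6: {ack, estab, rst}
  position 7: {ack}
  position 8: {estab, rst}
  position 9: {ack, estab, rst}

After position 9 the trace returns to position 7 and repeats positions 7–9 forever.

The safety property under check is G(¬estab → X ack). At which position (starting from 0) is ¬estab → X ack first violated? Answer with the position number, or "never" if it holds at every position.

Check ¬estab → X ack at each position in order: 0 ✓, 1 ✓, 2 ✓, 3 ✓, 4 ✓, 5 ✓, 6 ✓.
At position 7 the labels are {ack} and the next position 8 has {estab, rst}, so ¬estab → X ack is false there. This is the first violation.

7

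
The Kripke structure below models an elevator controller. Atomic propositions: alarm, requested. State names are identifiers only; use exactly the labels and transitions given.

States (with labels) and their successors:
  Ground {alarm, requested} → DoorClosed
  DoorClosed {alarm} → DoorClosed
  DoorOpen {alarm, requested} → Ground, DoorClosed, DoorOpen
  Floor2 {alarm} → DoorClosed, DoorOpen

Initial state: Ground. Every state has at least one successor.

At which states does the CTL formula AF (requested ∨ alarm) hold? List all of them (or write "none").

{Ground, DoorClosed, DoorOpen, Floor2}

States satisfying requested ∨ alarm: {Ground, DoorClosed, DoorOpen, Floor2}.
States satisfying AF (requested ∨ alarm): {Ground, DoorClosed, DoorOpen, Floor2}.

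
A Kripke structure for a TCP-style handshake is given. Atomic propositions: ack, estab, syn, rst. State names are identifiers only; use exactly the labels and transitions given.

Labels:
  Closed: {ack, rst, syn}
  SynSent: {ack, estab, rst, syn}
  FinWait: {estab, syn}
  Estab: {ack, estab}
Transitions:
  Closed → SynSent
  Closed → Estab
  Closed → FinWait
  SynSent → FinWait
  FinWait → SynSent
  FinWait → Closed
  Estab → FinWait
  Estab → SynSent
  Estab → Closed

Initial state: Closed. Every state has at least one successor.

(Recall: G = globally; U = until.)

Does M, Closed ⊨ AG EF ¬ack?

States satisfying EF ¬ack: {Closed, SynSent, FinWait, Estab}.
States satisfying AG EF ¬ack: {Closed, SynSent, FinWait, Estab}.
Every state reachable from Closed satisfies EF ¬ack.
Closed ∈ Sat(AG EF ¬ack).

Yes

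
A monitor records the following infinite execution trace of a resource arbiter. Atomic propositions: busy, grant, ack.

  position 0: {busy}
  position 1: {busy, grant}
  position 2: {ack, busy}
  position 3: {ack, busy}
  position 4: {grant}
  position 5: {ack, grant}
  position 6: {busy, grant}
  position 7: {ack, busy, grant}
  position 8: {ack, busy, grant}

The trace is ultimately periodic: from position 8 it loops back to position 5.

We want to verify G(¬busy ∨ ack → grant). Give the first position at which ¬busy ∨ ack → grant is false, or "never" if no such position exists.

2

Check ¬busy ∨ ack → grant at each position in order: 0 ✓, 1 ✓.
At position 2 the labels are {ack, busy}, so ¬busy ∨ ack → grant is false there. This is the first violation.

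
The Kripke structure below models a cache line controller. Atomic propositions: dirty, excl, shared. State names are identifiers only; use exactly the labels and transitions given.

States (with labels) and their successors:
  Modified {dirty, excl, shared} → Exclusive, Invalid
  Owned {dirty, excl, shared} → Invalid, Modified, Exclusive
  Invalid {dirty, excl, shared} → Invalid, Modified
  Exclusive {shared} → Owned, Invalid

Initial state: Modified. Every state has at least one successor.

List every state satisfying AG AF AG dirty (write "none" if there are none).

none

States satisfying AF AG dirty: ∅.
States satisfying AG AF AG dirty: ∅.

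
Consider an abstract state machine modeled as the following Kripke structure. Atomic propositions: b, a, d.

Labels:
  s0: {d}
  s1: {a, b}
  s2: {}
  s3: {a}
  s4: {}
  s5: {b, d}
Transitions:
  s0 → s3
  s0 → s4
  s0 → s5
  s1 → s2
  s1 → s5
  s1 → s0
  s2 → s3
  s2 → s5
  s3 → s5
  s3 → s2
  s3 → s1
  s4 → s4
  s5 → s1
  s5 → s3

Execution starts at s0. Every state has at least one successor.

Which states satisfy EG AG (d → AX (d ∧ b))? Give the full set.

{s4}

States satisfying AG (d → AX (d ∧ b)): {s4}.
States satisfying EG AG (d → AX (d ∧ b)): {s4}.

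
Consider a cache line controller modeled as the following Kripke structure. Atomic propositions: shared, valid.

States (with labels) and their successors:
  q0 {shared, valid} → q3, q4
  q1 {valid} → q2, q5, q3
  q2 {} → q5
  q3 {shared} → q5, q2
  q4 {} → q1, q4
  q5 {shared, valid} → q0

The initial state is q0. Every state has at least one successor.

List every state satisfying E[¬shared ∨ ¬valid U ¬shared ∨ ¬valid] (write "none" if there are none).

States satisfying ¬shared ∨ ¬valid: {q1, q2, q3, q4}.
States satisfying E[¬shared ∨ ¬valid U ¬shared ∨ ¬valid]: {q1, q2, q3, q4}.

{q1, q2, q3, q4}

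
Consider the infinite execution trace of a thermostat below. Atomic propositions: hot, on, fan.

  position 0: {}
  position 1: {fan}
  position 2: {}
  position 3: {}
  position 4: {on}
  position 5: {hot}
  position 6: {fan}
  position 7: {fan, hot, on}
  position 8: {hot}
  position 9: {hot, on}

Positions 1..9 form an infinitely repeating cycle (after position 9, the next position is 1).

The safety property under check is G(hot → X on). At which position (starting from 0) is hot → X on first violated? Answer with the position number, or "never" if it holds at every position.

Check hot → X on at each position in order: 0 ✓, 1 ✓, 2 ✓, 3 ✓, 4 ✓.
At position 5 the labels are {hot} and the next position 6 has {fan}, so hot → X on is false there. This is the first violation.

5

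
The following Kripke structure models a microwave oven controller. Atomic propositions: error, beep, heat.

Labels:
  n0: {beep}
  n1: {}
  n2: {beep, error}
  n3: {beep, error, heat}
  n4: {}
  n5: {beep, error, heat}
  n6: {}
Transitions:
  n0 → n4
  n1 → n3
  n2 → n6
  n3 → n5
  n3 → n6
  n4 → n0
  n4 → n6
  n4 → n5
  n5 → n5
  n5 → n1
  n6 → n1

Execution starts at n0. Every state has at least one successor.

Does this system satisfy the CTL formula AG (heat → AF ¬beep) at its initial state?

States satisfying heat → AF ¬beep: {n0, n1, n2, n4, n6}.
States satisfying AG (heat → AF ¬beep): ∅.
n3 is reachable from n0 and violates heat → AF ¬beep, so AG fails at n0.
n0 ∉ Sat(AG (heat → AF ¬beep)).

No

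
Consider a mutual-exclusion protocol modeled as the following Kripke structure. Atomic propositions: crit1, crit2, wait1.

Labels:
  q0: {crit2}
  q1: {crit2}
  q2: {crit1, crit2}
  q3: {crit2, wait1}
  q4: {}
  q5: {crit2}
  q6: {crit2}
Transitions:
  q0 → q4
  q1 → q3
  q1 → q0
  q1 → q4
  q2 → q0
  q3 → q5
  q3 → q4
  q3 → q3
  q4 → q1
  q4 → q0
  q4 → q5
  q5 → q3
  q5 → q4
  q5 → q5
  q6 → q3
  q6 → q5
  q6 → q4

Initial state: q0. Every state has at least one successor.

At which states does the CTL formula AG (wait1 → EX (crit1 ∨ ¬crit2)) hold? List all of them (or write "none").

{q0, q1, q2, q3, q4, q5, q6}

States satisfying wait1 → EX (crit1 ∨ ¬crit2): {q0, q1, q2, q3, q4, q5, q6}.
States satisfying AG (wait1 → EX (crit1 ∨ ¬crit2)): {q0, q1, q2, q3, q4, q5, q6}.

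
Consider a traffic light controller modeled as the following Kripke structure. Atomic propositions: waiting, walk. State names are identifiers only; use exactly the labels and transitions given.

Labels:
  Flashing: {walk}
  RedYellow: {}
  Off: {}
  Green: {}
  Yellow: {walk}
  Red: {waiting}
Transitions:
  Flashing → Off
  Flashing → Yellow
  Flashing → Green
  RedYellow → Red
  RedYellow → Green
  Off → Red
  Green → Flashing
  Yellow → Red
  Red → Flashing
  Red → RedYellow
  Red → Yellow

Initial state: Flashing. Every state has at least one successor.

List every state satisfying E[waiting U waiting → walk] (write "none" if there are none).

{Flashing, RedYellow, Off, Green, Yellow, Red}

States satisfying waiting: {Red}.
States satisfying waiting → walk: {Flashing, RedYellow, Off, Green, Yellow}.
States satisfying E[waiting U waiting → walk]: {Flashing, RedYellow, Off, Green, Yellow, Red}.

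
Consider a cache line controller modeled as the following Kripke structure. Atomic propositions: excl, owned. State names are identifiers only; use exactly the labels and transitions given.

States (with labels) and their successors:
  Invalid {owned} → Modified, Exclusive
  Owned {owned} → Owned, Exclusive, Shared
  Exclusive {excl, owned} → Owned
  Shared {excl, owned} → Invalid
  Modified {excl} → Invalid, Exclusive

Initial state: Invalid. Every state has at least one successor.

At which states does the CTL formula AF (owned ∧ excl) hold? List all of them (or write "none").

{Exclusive, Shared}

States satisfying owned ∧ excl: {Exclusive, Shared}.
States satisfying AF (owned ∧ excl): {Exclusive, Shared}.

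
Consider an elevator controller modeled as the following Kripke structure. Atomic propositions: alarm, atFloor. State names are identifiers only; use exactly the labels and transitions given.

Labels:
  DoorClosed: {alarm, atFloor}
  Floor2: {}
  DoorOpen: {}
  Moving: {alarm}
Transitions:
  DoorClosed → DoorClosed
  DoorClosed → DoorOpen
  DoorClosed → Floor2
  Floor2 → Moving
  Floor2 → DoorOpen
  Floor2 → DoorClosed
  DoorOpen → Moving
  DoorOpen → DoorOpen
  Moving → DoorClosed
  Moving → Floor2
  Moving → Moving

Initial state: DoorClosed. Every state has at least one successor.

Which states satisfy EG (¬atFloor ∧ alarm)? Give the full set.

{Moving}

States satisfying ¬atFloor ∧ alarm: {Moving}.
States satisfying EG (¬atFloor ∧ alarm): {Moving}.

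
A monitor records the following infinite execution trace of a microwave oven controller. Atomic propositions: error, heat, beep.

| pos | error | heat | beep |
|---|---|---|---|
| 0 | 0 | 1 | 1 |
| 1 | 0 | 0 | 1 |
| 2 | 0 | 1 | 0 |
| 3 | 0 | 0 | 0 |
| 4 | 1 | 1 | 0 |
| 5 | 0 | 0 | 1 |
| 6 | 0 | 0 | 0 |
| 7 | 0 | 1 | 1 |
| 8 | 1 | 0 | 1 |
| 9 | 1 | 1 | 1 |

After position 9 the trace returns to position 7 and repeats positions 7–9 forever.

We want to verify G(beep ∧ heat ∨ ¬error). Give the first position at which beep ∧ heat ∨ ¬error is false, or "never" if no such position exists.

Check beep ∧ heat ∨ ¬error at each position in order: 0 ✓, 1 ✓, 2 ✓, 3 ✓.
At position 4 the labels are {error, heat}, so beep ∧ heat ∨ ¬error is false there. This is the first violation.

4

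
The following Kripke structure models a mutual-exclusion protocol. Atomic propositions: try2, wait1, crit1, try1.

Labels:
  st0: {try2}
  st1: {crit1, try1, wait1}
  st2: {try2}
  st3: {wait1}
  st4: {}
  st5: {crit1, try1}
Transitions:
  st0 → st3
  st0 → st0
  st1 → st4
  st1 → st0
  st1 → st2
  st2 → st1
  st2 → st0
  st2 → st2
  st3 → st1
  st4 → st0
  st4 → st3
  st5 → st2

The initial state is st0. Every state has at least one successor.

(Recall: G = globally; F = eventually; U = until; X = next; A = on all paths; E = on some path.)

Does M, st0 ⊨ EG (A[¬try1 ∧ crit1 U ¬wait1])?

States satisfying A[¬try1 ∧ crit1 U ¬wait1]: {st0, st2, st4, st5}.
States satisfying EG (A[¬try1 ∧ crit1 U ¬wait1]): {st0, st2, st4, st5}.
st0 ∈ Sat(EG (A[¬try1 ∧ crit1 U ¬wait1])).

Holds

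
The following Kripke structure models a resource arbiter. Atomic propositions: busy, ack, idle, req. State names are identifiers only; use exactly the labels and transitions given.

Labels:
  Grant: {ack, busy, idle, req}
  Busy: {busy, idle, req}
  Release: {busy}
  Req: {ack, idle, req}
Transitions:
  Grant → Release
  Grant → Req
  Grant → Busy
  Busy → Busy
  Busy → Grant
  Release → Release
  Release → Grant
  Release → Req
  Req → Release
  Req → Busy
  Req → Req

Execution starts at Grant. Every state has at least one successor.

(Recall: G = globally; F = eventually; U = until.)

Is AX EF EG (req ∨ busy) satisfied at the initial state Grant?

Satisfied

States satisfying EF EG (req ∨ busy): {Grant, Busy, Release, Req}.
States satisfying AX EF EG (req ∨ busy): {Grant, Busy, Release, Req}.
Grant ∈ Sat(AX EF EG (req ∨ busy)).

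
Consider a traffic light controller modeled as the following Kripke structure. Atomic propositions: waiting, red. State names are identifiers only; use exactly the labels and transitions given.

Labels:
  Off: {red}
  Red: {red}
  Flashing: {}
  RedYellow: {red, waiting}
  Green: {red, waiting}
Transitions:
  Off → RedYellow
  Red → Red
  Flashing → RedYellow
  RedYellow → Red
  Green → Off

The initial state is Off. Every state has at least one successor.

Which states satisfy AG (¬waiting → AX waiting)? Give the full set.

States satisfying ¬waiting → AX waiting: {Off, Flashing, RedYellow, Green}.
States satisfying AG (¬waiting → AX waiting): ∅.

none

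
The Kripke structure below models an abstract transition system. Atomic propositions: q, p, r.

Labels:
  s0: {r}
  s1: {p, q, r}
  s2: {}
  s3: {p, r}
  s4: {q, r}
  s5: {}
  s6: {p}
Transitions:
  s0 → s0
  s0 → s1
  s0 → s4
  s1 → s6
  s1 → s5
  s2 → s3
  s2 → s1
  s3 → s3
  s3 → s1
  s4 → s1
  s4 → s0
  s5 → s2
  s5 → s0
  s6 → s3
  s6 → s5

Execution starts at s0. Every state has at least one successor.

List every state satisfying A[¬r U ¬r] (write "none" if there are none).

States satisfying ¬r: {s2, s5, s6}.
States satisfying A[¬r U ¬r]: {s2, s5, s6}.

{s2, s5, s6}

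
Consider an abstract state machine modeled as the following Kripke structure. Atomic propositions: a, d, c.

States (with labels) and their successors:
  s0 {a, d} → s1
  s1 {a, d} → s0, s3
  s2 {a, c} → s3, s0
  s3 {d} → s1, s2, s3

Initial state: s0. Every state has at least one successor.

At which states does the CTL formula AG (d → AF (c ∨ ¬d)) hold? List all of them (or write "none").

States satisfying d → AF (c ∨ ¬d): {s2}.
States satisfying AG (d → AF (c ∨ ¬d)): ∅.

none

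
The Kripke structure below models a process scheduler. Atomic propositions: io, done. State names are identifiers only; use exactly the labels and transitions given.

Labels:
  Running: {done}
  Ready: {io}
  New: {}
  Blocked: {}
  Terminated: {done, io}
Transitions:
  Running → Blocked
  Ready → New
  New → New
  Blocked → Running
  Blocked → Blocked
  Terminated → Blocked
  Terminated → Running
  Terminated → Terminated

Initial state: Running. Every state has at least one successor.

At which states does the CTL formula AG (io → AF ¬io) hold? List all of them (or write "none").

States satisfying io → AF ¬io: {Running, Ready, New, Blocked}.
States satisfying AG (io → AF ¬io): {Running, Ready, New, Blocked}.

{Running, Ready, New, Blocked}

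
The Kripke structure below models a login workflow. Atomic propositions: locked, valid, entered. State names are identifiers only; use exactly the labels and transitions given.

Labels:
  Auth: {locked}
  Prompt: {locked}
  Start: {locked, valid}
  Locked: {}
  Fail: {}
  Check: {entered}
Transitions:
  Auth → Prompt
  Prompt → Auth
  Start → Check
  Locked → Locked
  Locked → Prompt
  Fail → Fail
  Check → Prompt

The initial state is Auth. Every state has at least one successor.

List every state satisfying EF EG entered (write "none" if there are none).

States satisfying EG entered: ∅.
States satisfying EF EG entered: ∅.

none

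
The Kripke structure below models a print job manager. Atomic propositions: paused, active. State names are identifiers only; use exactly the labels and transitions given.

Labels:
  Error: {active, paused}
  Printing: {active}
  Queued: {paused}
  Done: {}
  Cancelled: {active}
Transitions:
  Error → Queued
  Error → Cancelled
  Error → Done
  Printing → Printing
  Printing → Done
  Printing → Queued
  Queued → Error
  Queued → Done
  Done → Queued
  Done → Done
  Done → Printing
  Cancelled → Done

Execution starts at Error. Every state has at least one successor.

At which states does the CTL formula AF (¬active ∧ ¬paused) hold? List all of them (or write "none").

States satisfying ¬active ∧ ¬paused: {Done}.
States satisfying AF (¬active ∧ ¬paused): {Done, Cancelled}.

{Done, Cancelled}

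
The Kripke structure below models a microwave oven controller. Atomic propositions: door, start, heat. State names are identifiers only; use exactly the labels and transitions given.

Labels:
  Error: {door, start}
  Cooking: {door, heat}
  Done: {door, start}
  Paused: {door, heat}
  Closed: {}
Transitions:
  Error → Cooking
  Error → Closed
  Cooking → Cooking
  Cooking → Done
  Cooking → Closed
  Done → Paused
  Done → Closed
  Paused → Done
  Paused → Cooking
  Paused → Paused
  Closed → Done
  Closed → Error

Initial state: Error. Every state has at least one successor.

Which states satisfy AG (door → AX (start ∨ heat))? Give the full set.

none

States satisfying door → AX (start ∨ heat): {Paused, Closed}.
States satisfying AG (door → AX (start ∨ heat)): ∅.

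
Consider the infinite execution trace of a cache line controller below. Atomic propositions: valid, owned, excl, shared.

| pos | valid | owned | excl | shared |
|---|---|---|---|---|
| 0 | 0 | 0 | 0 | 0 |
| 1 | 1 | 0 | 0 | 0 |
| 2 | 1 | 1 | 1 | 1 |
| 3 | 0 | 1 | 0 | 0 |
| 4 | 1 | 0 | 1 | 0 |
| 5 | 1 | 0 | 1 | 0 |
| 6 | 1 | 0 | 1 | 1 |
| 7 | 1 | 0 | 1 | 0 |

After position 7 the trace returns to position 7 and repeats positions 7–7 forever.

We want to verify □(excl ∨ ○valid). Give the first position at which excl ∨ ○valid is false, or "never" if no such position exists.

never

excl ∨ ○valid holds at every position 0..7, and those are all the positions the trace ever visits, so the invariant □(excl ∨ ○valid) is never violated.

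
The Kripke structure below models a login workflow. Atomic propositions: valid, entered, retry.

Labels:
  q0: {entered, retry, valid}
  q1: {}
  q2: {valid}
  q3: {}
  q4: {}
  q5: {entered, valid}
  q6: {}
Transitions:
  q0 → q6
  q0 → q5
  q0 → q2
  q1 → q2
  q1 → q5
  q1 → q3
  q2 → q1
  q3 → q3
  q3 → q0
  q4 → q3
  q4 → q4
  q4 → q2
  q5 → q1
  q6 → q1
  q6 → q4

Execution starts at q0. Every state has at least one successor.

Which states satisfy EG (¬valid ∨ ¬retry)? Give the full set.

States satisfying ¬valid ∨ ¬retry: {q1, q2, q3, q4, q5, q6}.
States satisfying EG (¬valid ∨ ¬retry): {q1, q2, q3, q4, q5, q6}.

{q1, q2, q3, q4, q5, q6}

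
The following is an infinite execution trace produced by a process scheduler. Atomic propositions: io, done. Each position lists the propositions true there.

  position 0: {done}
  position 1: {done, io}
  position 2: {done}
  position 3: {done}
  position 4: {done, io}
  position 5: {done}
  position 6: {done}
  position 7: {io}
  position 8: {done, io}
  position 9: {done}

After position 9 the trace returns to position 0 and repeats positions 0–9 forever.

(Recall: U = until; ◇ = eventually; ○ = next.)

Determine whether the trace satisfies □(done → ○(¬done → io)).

Satisfied

done → ○(¬done → io) holds at every position 0..9, and those are all positions ever visited, so □(done → ○(¬done → io)) holds.
Positions where done holds: 0, 1, 2, 3, 4, 5, 6, 8, 9.
Check ○(¬done → io) at each: 0→ok, 1→ok, 2→ok, 3→ok, 4→ok, 5→ok, 6→ok, 8→ok, 9→ok.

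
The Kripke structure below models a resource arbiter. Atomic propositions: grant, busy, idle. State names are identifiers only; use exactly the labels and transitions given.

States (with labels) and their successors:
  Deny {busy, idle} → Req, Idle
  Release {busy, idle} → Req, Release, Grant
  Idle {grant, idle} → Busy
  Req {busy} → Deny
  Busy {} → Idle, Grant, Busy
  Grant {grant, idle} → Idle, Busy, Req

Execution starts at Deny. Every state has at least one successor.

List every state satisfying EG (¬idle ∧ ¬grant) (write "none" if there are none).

{Busy}

States satisfying ¬idle ∧ ¬grant: {Req, Busy}.
States satisfying EG (¬idle ∧ ¬grant): {Busy}.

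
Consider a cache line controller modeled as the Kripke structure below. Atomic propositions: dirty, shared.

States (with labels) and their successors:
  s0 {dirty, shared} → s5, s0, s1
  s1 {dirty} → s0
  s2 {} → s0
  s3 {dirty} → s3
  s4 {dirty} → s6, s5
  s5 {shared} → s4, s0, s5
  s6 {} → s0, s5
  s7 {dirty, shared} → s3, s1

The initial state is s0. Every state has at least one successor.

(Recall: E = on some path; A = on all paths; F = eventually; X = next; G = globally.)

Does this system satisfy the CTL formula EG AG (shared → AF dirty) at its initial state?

No

States satisfying AG (shared → AF dirty): {s3}.
States satisfying EG AG (shared → AF dirty): {s3}.
No suitable path/successor from s0 witnesses the formula.
s0 ∉ Sat(EG AG (shared → AF dirty)).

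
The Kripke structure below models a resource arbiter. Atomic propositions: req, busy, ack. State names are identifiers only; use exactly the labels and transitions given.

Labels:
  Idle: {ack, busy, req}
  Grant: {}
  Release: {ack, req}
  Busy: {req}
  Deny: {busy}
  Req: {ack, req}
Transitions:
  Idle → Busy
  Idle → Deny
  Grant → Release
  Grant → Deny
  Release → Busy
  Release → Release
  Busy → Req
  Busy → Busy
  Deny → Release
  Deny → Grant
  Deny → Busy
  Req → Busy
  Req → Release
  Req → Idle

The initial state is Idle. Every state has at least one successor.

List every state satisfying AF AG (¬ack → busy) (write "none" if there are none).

none

States satisfying AG (¬ack → busy): ∅.
States satisfying AF AG (¬ack → busy): ∅.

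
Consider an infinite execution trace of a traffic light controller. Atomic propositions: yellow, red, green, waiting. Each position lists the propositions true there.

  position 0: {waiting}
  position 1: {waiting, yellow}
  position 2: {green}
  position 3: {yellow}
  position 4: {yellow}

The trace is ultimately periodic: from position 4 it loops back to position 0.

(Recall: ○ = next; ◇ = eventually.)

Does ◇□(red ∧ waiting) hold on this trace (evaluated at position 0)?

Does not hold

□(red ∧ waiting) is false at every position 0..4, so it never becomes true and ◇□(red ∧ waiting) fails.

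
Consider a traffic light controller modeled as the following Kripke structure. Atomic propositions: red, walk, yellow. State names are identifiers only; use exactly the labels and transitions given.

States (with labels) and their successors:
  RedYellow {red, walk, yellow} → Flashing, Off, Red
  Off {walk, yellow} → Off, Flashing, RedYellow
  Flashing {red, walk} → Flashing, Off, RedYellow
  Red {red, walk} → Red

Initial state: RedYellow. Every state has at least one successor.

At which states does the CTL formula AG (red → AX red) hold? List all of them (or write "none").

{Red}

States satisfying red → AX red: {Off, Red}.
States satisfying AG (red → AX red): {Red}.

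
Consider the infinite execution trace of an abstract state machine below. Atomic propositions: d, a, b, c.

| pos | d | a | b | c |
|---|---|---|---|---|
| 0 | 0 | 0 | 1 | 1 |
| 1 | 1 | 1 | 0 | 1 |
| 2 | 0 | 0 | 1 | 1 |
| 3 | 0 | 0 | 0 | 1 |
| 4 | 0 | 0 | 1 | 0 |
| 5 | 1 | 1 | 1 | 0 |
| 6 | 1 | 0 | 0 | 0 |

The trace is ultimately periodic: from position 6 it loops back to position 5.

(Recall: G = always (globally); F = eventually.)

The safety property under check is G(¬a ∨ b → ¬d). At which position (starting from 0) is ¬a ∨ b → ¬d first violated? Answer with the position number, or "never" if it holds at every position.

Check ¬a ∨ b → ¬d at each position in order: 0 ✓, 1 ✓, 2 ✓, 3 ✓, 4 ✓.
At position 5 the labels are {a, b, d}, so ¬a ∨ b → ¬d is false there. This is the first violation.

5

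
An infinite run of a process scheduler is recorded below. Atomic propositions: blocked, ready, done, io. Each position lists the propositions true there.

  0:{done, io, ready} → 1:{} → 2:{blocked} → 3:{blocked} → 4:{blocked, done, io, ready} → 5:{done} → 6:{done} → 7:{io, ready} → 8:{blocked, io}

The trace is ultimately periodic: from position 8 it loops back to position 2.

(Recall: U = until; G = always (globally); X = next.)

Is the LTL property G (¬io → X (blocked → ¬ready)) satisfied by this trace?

Violated

¬io → X (blocked → ¬ready) must hold at every position from 0 onward. It fails at position 3, so G (¬io → X (blocked → ¬ready)) is false.
Positions where ¬io holds: 1, 2, 3, 5, 6.
Check X (blocked → ¬ready) at each: 1→ok, 2→ok, 3→fails, 5→ok, 6→ok.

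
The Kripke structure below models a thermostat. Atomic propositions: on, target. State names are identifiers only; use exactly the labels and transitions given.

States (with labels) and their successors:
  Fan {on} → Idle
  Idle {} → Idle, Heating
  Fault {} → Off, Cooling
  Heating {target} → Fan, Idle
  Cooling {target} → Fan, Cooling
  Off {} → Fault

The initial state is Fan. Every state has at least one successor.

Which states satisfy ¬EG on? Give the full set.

States satisfying on: {Fan}.
States satisfying EG on: ∅.
States satisfying ¬EG on: {Fan, Idle, Fault, Heating, Cooling, Off}.

{Fan, Idle, Fault, Heating, Cooling, Off}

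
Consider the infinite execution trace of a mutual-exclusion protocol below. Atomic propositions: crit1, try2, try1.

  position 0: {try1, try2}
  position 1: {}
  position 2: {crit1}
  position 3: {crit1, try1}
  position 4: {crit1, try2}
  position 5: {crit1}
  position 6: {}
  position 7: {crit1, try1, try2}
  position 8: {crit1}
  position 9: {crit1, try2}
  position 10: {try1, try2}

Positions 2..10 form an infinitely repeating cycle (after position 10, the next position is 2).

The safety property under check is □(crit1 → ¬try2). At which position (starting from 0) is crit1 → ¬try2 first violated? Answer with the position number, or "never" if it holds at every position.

4

Check crit1 → ¬try2 at each position in order: 0 ✓, 1 ✓, 2 ✓, 3 ✓.
At position 4 the labels are {crit1, try2}, so crit1 → ¬try2 is false there. This is the first violation.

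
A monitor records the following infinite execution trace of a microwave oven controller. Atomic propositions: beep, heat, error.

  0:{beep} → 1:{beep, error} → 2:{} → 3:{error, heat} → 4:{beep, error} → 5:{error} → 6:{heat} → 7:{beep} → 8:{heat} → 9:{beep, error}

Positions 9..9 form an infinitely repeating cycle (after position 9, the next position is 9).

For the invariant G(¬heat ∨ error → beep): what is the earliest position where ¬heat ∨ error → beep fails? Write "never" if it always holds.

Check ¬heat ∨ error → beep at each position in order: 0 ✓, 1 ✓.
At position 2 the labels are {}, so ¬heat ∨ error → beep is false there. This is the first violation.

2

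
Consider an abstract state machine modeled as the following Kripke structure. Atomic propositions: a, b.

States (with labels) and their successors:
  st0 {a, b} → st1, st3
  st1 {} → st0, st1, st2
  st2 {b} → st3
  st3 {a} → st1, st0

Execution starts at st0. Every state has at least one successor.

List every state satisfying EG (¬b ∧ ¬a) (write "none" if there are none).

States satisfying ¬b ∧ ¬a: {st1}.
States satisfying EG (¬b ∧ ¬a): {st1}.

{st1}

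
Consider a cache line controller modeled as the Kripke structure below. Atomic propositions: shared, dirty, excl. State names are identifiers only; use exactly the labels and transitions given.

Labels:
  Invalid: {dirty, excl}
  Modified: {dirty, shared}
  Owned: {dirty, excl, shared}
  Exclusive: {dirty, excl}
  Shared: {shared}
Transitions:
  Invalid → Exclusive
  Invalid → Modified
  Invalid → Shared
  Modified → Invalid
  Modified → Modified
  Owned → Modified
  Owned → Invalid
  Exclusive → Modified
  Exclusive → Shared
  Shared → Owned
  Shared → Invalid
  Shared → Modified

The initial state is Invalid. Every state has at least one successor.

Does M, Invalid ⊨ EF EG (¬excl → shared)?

Holds

States satisfying EG (¬excl → shared): {Invalid, Modified, Owned, Exclusive, Shared}.
States satisfying EF EG (¬excl → shared): {Invalid, Modified, Owned, Exclusive, Shared}.
Some path from Invalid reaches a state where EG (¬excl → shared) holds.
Invalid ∈ Sat(EF EG (¬excl → shared)).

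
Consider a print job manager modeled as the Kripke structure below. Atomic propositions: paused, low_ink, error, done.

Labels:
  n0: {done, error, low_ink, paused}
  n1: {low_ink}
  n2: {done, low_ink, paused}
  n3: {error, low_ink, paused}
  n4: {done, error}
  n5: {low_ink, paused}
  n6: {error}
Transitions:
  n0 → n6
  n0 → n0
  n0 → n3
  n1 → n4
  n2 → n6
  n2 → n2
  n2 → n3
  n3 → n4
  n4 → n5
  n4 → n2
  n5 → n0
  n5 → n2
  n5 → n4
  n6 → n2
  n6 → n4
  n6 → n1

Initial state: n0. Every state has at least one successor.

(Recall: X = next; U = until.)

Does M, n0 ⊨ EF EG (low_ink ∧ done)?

Satisfied

States satisfying EG (low_ink ∧ done): {n0, n2}.
States satisfying EF EG (low_ink ∧ done): {n0, n1, n2, n3, n4, n5, n6}.
Some path from n0 reaches a state where EG (low_ink ∧ done) holds.
n0 ∈ Sat(EF EG (low_ink ∧ done)).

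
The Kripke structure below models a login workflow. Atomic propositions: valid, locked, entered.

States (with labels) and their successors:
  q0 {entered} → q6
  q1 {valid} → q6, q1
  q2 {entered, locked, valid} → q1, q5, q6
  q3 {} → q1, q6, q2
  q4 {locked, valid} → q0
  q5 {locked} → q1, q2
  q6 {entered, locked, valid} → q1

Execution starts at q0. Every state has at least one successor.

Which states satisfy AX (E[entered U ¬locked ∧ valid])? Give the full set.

States satisfying E[entered U ¬locked ∧ valid]: {q0, q1, q2, q6}.
States satisfying AX (E[entered U ¬locked ∧ valid]): {q0, q1, q3, q4, q5, q6}.

{q0, q1, q3, q4, q5, q6}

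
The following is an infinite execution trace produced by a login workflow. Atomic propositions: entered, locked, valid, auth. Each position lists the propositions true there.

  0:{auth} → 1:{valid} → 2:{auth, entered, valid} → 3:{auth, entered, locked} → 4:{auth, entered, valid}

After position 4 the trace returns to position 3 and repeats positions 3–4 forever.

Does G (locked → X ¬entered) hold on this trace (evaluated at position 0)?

Violated

locked → X ¬entered must hold at every position from 0 onward. It fails at position 3, so G (locked → X ¬entered) is false.
Positions where locked holds: 3.
Check X ¬entered at each: 3→fails.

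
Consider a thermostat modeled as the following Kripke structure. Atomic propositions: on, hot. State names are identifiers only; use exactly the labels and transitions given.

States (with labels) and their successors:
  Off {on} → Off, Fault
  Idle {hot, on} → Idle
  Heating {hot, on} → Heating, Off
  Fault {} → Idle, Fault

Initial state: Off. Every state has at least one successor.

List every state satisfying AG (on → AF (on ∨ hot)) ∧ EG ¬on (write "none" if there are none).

States satisfying on → AF (on ∨ hot): {Off, Idle, Heating, Fault}.
States satisfying AG (on → AF (on ∨ hot)): {Off, Idle, Heating, Fault}.
States satisfying ¬on: {Fault}.
States satisfying EG ¬on: {Fault}.
States satisfying AG (on → AF (on ∨ hot)) ∧ EG ¬on: {Fault}.

{Fault}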